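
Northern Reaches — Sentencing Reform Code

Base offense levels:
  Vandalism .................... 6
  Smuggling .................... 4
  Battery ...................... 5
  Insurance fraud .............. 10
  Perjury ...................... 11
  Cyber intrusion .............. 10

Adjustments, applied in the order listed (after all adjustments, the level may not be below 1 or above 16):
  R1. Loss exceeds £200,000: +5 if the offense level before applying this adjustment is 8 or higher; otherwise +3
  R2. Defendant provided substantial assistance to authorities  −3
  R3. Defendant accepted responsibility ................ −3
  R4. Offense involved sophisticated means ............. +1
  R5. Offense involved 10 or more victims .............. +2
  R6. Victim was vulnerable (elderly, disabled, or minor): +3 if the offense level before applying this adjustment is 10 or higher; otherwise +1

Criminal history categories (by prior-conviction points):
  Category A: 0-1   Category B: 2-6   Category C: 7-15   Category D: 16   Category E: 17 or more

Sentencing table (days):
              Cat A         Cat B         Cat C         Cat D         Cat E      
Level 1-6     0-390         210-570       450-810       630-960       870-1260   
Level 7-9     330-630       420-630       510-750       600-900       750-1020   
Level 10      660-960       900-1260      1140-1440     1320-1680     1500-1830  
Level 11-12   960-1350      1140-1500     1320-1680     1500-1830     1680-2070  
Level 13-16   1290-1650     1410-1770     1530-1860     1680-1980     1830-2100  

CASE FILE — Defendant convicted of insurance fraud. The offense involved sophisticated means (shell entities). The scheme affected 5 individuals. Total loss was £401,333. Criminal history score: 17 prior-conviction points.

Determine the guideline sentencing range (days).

Base offense level for insurance fraud: 10.
R1 applies (level before this adjustment is 10 ≥ 8, so +5): 10 + 5 = 15.
R4 applies: 15 + 1 = 16.
R5 does not apply.
R6 does not apply.
Final offense level: 16.
Criminal history: 17 prior points → Category E (17+).
Level 16 falls in the 13-16 band.
Grid: Level 13-16 × Category E = 1830-2100 days.

1830-2100 days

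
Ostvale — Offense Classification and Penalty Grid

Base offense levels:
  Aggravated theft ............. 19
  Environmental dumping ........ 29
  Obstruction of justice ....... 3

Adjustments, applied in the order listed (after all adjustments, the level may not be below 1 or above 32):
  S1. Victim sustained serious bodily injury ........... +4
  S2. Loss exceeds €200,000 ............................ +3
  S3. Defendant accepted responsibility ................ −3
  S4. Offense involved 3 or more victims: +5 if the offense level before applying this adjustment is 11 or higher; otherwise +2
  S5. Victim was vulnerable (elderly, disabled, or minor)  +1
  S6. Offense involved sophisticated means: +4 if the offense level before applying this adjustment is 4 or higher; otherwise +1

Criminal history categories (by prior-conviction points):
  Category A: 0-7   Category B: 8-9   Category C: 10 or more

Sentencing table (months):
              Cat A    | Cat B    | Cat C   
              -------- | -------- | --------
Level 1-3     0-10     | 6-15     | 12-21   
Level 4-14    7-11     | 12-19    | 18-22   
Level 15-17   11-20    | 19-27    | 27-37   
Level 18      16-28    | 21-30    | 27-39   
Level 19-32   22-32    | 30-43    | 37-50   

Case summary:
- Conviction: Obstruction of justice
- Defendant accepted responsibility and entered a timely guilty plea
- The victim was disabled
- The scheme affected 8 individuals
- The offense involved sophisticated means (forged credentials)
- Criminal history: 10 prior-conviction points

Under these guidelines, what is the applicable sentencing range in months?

Base offense level for obstruction of justice: 3.
S2 does not apply.
S3 applies: 3 − 3 = 0.
S4 applies (level before this adjustment is 0 < 11, so +2): 0 + 2 = 2.
S5 applies: 2 + 1 = 3.
S6 applies (level before this adjustment is 3 < 4, so +1): 3 + 1 = 4.
Final offense level: 4.
Criminal history: 10 prior points → Category C (10+).
Level 4 falls in the 4-14 band.
Grid: Level 4-14 × Category C = 18-22 months.

18-22 months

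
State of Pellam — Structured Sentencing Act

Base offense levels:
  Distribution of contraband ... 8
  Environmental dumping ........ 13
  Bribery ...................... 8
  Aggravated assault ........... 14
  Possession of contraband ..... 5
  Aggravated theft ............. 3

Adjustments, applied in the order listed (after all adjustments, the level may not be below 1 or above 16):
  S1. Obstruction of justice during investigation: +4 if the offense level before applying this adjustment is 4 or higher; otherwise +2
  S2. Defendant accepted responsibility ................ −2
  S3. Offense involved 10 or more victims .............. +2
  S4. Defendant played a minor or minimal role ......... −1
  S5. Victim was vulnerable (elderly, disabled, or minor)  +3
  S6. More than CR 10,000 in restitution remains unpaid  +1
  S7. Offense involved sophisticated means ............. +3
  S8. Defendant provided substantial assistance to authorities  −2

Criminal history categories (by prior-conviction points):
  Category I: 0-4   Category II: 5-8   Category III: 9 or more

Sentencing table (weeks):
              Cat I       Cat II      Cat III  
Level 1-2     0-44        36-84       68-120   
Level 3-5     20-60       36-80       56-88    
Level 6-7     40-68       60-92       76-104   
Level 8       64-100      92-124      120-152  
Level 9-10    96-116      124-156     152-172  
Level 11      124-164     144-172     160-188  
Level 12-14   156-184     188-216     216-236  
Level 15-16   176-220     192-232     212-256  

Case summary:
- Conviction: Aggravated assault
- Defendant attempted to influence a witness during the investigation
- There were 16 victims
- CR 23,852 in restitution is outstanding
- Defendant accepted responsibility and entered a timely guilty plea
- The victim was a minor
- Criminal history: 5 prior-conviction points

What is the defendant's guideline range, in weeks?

Base offense level for aggravated assault: 14.
S1 applies (level before this adjustment is 14 ≥ 4, so +4): 14 + 4 = 18.
S2 applies: 18 − 2 = 16.
S3 applies: 16 + 2 = 18.
S5 applies: 18 + 3 = 21.
S6 applies: 21 + 1 = 22.
Level 22 exceeds the maximum of 16; capped at 16.
Final offense level: 16.
Criminal history: 5 prior points → Category II (5-8).
Level 16 falls in the 15-16 band.
Grid: Level 15-16 × Category II = 192-232 weeks.

192-232 weeks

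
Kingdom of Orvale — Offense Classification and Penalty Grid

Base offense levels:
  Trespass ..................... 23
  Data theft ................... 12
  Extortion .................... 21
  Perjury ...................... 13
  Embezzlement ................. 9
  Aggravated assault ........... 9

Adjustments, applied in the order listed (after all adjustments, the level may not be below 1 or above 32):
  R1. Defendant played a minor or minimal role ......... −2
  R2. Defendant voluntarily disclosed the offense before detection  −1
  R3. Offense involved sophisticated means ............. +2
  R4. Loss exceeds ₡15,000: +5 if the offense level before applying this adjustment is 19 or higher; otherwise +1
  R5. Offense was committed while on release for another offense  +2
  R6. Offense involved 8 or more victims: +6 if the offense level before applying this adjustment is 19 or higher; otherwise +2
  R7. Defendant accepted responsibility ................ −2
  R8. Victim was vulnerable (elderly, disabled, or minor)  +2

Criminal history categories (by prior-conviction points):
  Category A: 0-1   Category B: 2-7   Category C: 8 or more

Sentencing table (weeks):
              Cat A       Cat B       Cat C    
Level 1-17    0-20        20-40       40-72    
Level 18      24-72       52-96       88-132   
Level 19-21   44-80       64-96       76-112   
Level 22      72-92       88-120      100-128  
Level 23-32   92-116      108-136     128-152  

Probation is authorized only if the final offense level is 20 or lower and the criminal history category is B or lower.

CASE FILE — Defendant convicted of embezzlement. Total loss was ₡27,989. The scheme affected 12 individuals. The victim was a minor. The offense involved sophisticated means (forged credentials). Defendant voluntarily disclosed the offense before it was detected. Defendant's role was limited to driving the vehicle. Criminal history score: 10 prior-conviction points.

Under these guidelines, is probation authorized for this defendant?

No

Base offense level for embezzlement: 9.
R1 applies: 9 − 2 = 7.
R2 applies: 7 − 1 = 6.
R3 applies: 6 + 2 = 8.
R4 applies (level before this adjustment is 8 < 19, so +1): 8 + 1 = 9.
R6 applies (level before this adjustment is 9 < 19, so +2): 9 + 2 = 11.
R8 applies: 11 + 2 = 13.
Final offense level: 13.
Criminal history: 10 prior points → Category C (8+).
Level 13 falls in the 1-17 band.
Grid: Level 1-17 × Category C = 40-72 weeks.
Probation check: level 13 ≤ 20 and category C > B → not eligible.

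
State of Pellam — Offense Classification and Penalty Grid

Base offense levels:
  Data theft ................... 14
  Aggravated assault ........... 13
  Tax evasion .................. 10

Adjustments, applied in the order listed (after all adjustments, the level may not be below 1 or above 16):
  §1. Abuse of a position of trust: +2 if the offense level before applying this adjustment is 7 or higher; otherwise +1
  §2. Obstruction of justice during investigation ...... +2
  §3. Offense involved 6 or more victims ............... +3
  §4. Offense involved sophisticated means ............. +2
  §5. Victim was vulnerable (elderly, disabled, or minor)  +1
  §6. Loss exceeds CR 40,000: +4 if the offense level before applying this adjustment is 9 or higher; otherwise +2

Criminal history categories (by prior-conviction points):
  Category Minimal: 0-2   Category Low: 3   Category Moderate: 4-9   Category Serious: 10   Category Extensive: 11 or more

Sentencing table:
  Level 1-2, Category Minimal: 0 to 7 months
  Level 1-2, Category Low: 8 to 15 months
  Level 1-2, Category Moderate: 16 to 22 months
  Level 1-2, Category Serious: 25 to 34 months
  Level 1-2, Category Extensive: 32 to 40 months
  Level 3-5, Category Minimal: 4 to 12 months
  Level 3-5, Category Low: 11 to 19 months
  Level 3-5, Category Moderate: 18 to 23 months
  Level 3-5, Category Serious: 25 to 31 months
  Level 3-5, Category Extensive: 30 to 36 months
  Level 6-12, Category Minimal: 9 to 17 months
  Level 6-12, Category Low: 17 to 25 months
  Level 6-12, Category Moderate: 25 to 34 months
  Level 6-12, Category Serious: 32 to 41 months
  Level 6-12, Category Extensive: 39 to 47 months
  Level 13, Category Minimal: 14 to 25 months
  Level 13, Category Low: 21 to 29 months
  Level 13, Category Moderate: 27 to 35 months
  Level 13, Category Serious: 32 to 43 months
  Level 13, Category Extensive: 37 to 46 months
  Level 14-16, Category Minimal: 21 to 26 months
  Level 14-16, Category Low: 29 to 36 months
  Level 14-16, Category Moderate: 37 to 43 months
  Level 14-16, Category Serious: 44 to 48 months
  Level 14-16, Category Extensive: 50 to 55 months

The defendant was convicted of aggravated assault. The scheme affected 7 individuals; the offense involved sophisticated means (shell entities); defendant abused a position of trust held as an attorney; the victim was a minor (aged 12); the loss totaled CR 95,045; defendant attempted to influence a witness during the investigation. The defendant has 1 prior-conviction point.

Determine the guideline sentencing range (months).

Base offense level for aggravated assault: 13.
§1 applies (level before this adjustment is 13 ≥ 7, so +2): 13 + 2 = 15.
§2 applies: 15 + 2 = 17.
§3 applies: 17 + 3 = 20.
§4 applies: 20 + 2 = 22.
§5 applies: 22 + 1 = 23.
§6 applies (level before this adjustment is 23 ≥ 9, so +4): 23 + 4 = 27.
Level 27 exceeds the maximum of 16; capped at 16.
Final offense level: 16.
Criminal history: 1 prior point → Category Minimal (0-2).
Level 16 falls in the 14-16 band.
Grid: Level 14-16 × Category Minimal = 21-26 months.

21-26 months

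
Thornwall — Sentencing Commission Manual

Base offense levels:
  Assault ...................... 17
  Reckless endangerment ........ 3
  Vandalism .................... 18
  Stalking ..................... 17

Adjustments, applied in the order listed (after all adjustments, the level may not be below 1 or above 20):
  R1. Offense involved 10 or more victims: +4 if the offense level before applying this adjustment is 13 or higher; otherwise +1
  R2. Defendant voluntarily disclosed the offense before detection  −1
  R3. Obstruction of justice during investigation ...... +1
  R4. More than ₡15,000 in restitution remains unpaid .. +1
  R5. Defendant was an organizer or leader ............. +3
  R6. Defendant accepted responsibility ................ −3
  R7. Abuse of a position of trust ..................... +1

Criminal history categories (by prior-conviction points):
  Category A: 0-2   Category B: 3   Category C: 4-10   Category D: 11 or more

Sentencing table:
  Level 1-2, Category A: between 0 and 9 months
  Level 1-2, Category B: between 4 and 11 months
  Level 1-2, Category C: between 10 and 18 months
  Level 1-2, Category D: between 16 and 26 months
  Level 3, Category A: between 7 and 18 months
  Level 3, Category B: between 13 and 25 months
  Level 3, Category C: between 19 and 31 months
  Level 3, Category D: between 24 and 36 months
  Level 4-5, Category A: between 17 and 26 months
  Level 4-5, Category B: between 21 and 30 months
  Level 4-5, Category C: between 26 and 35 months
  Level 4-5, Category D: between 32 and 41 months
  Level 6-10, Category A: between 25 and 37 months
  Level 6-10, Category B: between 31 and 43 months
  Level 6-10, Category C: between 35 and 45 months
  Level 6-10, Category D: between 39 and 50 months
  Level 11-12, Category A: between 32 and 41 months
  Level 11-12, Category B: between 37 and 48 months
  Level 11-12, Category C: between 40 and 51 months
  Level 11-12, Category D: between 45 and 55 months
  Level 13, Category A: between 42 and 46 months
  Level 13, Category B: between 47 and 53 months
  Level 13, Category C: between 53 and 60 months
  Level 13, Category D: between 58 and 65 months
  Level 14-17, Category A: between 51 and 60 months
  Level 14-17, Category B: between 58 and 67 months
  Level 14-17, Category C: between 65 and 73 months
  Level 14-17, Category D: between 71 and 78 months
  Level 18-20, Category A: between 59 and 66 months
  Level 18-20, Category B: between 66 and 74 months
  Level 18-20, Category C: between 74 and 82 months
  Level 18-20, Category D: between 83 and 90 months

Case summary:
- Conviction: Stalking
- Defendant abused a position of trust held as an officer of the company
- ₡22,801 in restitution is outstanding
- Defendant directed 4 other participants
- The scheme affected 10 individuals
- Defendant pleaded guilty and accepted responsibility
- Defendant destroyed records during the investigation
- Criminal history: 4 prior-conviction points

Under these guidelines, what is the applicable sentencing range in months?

Base offense level for stalking: 17.
R1 applies (level before this adjustment is 17 ≥ 13, so +4): 17 + 4 = 21.
R2 does not apply.
R3 applies: 21 + 1 = 22.
R4 applies: 22 + 1 = 23.
R5 applies: 23 + 3 = 26.
R6 applies: 26 − 3 = 23.
R7 applies: 23 + 1 = 24.
Level 24 exceeds the maximum of 20; capped at 20.
Final offense level: 20.
Criminal history: 4 prior points → Category C (4-10).
Level 20 falls in the 18-20 band.
Grid: Level 18-20 × Category C = 74-82 months.

74-82 months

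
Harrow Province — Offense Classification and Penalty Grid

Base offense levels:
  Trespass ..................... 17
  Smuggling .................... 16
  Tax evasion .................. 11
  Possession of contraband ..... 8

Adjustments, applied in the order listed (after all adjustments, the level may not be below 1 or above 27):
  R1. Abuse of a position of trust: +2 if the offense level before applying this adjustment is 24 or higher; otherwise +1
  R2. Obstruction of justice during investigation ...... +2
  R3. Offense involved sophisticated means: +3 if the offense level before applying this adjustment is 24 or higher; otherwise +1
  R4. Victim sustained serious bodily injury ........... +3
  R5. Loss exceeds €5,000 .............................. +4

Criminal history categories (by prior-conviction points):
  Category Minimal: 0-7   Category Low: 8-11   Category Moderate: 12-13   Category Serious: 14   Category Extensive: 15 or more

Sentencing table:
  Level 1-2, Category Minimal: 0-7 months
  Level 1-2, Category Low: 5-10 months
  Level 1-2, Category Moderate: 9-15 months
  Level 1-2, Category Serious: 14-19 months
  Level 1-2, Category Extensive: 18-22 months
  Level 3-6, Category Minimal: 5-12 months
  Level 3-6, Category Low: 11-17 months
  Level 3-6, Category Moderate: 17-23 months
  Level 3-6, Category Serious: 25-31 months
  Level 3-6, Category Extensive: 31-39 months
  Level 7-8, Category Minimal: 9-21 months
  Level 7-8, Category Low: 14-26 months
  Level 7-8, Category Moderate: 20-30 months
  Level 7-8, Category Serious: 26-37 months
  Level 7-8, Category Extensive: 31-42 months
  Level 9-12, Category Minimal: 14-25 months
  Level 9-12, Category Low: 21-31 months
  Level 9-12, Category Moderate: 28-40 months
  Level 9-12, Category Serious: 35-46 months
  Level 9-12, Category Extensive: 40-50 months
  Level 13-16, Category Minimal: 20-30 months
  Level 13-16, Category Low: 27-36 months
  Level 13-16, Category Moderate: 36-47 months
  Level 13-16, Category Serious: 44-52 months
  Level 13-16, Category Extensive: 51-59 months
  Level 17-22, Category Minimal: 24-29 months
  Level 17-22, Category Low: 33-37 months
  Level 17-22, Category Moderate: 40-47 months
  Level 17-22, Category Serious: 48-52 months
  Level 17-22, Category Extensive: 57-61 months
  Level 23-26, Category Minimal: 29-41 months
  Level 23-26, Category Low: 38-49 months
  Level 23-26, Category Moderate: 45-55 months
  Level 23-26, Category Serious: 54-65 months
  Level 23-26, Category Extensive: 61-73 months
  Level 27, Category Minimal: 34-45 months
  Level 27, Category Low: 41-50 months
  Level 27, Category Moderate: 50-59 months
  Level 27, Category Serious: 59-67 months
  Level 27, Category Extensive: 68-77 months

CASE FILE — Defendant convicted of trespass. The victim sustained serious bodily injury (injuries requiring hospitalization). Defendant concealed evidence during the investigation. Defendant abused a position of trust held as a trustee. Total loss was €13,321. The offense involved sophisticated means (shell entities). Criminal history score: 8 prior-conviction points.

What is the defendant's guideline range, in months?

Base offense level for trespass: 17.
R1 applies (level before this adjustment is 17 < 24, so +1): 17 + 1 = 18.
R2 applies: 18 + 2 = 20.
R3 applies (level before this adjustment is 20 < 24, so +1): 20 + 1 = 21.
R4 applies: 21 + 3 = 24.
R5 applies: 24 + 4 = 28.
Level 28 exceeds the maximum of 27; capped at 27.
Final offense level: 27.
Criminal history: 8 prior points → Category Low (8-11).
Level 27 falls in the 27 band.
Grid: Level 27 × Category Low = 41-50 months.

41-50 months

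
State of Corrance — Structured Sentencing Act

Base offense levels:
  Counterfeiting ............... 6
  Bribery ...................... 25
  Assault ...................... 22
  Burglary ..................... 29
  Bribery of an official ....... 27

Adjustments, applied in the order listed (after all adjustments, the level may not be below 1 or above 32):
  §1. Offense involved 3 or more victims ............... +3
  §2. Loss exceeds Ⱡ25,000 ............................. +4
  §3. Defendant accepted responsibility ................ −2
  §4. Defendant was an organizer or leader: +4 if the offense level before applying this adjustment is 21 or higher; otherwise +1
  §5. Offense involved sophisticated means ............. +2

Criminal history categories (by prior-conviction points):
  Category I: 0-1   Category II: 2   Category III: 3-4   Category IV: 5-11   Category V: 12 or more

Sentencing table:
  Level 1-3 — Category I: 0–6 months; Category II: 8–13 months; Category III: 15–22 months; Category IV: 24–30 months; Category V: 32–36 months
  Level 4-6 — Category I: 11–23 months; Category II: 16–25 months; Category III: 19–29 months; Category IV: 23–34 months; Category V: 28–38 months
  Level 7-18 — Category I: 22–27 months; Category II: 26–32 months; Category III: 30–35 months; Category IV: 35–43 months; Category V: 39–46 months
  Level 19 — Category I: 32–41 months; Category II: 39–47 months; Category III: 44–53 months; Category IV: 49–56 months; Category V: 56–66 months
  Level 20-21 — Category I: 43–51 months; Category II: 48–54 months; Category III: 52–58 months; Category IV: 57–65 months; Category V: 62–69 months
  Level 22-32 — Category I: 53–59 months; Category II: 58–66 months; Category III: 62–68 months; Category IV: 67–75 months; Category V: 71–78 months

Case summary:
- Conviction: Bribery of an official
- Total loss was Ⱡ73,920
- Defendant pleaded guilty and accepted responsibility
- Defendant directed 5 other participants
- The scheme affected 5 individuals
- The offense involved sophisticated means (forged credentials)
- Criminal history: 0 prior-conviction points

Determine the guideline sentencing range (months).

Base offense level for bribery of an official: 27.
§1 applies: 27 + 3 = 30.
§2 applies: 30 + 4 = 34.
§3 applies: 34 − 2 = 32.
§4 applies (level before this adjustment is 32 ≥ 21, so +4): 32 + 4 = 36.
§5 applies: 36 + 2 = 38.
Level 38 exceeds the maximum of 32; capped at 32.
Final offense level: 32.
Criminal history: 0 prior points → Category I (0-1).
Level 32 falls in the 22-32 band.
Grid: Level 22-32 × Category I = 53-59 months.

53-59 months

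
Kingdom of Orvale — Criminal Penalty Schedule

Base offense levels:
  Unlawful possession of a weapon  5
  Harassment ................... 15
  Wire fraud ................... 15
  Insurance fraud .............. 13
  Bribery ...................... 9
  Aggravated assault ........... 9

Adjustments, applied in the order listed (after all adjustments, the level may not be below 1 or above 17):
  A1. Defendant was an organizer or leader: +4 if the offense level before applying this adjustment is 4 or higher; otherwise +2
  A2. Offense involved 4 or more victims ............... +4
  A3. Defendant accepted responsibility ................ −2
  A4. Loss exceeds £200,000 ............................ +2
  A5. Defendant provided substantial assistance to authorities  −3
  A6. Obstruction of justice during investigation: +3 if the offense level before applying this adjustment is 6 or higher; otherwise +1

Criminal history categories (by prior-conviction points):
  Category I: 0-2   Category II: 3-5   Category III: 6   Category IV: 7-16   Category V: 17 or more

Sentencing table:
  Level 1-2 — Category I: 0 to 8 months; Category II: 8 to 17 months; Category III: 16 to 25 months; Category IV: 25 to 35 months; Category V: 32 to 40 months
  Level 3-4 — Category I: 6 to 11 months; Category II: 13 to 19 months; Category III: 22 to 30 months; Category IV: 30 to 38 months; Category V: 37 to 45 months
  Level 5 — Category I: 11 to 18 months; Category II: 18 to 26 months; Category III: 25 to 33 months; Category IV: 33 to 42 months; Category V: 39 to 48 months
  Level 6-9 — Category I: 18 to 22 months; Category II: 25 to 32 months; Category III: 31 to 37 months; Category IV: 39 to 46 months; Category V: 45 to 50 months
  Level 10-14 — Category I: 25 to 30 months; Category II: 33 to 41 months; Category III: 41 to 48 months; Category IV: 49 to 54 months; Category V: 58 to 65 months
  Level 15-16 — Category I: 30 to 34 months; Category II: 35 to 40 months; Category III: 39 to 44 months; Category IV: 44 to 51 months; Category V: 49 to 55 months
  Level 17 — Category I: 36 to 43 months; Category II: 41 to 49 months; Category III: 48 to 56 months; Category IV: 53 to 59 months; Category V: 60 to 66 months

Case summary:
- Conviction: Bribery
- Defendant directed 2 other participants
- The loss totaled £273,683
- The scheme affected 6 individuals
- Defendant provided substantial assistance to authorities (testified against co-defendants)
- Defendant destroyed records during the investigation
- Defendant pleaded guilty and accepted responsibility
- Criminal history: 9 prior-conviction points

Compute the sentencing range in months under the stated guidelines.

Base offense level for bribery: 9.
A1 applies (level before this adjustment is 9 ≥ 4, so +4): 9 + 4 = 13.
A2 applies: 13 + 4 = 17.
A3 applies: 17 − 2 = 15.
A4 applies: 15 + 2 = 17.
A5 applies: 17 − 3 = 14.
A6 applies (level before this adjustment is 14 ≥ 6, so +3): 14 + 3 = 17.
Final offense level: 17.
Criminal history: 9 prior points → Category IV (7-16).
Level 17 falls in the 17 band.
Grid: Level 17 × Category IV = 53-59 months.

53-59 months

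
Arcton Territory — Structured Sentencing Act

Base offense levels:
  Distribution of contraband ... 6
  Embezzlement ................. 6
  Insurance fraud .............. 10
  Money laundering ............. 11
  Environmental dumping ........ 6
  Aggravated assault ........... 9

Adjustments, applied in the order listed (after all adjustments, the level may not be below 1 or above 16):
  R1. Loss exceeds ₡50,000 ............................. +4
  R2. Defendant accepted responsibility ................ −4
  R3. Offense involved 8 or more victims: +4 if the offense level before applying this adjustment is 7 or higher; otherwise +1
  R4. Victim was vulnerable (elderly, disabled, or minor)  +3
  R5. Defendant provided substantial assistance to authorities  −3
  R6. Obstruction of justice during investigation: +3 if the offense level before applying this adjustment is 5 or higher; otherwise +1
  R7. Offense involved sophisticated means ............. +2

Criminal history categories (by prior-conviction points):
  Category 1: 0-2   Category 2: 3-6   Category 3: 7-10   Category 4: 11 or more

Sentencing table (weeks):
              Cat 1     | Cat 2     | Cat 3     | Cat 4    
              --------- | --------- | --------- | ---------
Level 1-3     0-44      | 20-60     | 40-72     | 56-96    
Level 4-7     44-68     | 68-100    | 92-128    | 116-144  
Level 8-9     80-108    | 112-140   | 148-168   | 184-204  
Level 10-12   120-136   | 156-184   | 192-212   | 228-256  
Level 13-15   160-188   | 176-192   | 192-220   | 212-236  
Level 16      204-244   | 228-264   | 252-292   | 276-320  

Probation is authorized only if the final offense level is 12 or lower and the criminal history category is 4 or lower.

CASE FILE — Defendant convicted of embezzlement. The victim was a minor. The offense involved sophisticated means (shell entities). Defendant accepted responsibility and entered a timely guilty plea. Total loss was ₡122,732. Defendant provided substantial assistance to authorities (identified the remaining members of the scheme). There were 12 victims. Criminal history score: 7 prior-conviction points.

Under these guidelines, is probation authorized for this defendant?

Base offense level for embezzlement: 6.
R1 applies: 6 + 4 = 10.
R2 applies: 10 − 4 = 6.
R3 applies (level before this adjustment is 6 < 7, so +1): 6 + 1 = 7.
R4 applies: 7 + 3 = 10.
R5 applies: 10 − 3 = 7.
R7 applies: 7 + 2 = 9.
Final offense level: 9.
Criminal history: 7 prior points → Category 3 (7-10).
Level 9 falls in the 8-9 band.
Grid: Level 8-9 × Category 3 = 148-168 weeks.
Probation check: level 9 ≤ 12 and category 3 ≤ 4 → eligible.

Yes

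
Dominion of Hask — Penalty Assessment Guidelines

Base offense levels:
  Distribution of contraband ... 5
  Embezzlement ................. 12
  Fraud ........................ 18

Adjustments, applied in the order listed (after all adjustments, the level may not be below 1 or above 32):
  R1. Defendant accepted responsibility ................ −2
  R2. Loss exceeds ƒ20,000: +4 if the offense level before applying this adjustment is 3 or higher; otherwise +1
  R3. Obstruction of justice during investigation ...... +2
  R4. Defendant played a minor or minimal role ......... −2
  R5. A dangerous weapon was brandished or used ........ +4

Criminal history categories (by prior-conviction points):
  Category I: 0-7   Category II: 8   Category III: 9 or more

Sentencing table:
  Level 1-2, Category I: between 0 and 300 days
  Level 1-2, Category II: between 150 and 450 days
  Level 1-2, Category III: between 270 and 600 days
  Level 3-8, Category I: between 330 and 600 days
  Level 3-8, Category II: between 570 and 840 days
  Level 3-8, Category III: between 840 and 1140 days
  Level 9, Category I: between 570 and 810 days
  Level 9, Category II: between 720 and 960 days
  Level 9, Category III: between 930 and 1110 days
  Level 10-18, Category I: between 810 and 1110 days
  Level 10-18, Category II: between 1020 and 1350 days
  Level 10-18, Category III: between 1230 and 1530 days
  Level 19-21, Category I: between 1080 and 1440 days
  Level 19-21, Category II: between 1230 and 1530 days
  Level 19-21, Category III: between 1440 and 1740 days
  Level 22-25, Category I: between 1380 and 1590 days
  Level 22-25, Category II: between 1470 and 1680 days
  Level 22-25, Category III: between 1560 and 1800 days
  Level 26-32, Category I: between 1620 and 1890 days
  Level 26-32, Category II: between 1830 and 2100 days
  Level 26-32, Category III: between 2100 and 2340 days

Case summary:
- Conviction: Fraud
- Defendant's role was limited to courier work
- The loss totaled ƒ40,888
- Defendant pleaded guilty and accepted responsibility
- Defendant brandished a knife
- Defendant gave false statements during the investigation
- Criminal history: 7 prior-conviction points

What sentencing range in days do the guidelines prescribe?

Base offense level for fraud: 18.
R1 applies: 18 − 2 = 16.
R2 applies (level before this adjustment is 16 ≥ 3, so +4): 16 + 4 = 20.
R3 applies: 20 + 2 = 22.
R4 applies: 22 − 2 = 20.
R5 applies: 20 + 4 = 24.
Final offense level: 24.
Criminal history: 7 prior points → Category I (0-7).
Level 24 falls in the 22-25 band.
Grid: Level 22-25 × Category I = 1380-1590 days.

1380-1590 days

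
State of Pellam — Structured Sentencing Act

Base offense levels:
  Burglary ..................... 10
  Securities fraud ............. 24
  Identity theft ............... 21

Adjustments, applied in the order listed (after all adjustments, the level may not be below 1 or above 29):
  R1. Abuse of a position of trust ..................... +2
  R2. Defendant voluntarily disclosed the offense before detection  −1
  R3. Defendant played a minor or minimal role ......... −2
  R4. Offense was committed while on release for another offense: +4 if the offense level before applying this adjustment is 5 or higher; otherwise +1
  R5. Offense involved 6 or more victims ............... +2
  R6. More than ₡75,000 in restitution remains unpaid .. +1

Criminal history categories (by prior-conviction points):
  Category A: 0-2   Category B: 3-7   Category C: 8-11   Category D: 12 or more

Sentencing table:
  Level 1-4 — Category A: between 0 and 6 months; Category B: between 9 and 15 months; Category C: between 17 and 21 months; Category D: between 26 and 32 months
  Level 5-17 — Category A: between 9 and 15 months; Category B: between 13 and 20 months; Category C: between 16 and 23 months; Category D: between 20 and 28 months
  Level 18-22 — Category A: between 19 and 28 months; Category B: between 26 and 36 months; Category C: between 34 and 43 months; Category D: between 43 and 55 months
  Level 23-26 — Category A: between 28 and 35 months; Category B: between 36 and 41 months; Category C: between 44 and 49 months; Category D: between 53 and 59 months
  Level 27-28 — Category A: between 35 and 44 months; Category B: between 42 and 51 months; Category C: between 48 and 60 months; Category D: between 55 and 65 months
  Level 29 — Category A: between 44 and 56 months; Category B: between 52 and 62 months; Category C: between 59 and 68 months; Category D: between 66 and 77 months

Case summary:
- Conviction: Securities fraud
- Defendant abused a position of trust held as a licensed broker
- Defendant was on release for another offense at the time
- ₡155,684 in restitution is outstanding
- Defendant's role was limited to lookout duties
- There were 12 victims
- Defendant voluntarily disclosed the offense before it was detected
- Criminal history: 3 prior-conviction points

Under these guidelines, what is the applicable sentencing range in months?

Base offense level for securities fraud: 24.
R1 applies: 24 + 2 = 26.
R2 applies: 26 − 1 = 25.
R3 applies: 25 − 2 = 23.
R4 applies (level before this adjustment is 23 ≥ 5, so +4): 23 + 4 = 27.
R5 applies: 27 + 2 = 29.
R6 applies: 29 + 1 = 30.
Level 30 exceeds the maximum of 29; capped at 29.
Final offense level: 29.
Criminal history: 3 prior points → Category B (3-7).
Level 29 falls in the 29 band.
Grid: Level 29 × Category B = 52-62 months.

52-62 months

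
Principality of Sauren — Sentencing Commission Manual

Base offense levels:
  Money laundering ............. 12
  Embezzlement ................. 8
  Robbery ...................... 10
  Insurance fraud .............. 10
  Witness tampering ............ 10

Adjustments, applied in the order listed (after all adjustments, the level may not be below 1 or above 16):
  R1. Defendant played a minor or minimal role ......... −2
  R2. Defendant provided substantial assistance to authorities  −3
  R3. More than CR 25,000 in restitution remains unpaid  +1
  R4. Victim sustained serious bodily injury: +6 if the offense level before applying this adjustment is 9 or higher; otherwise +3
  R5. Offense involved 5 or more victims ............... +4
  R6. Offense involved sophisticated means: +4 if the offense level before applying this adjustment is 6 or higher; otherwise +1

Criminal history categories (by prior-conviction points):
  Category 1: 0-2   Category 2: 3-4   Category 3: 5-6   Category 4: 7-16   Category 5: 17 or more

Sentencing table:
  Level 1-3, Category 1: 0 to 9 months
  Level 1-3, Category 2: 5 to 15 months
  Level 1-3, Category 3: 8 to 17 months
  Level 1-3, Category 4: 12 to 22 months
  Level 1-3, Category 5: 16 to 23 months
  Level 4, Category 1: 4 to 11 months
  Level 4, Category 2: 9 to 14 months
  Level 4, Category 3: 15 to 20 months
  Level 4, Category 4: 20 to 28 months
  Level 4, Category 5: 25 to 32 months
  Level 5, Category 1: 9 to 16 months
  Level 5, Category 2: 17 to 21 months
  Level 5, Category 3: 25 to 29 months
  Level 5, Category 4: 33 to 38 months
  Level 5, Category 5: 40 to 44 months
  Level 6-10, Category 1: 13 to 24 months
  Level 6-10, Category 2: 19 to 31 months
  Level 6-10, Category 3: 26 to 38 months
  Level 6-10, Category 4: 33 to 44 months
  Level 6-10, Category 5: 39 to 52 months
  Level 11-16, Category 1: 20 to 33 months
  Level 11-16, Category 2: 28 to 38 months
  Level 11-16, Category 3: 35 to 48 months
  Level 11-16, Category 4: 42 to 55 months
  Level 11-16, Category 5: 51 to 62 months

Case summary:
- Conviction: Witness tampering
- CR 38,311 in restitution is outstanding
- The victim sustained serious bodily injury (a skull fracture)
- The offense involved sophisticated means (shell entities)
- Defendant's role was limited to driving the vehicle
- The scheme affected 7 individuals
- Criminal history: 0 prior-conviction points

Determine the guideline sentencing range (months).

Base offense level for witness tampering: 10.
R1 applies: 10 − 2 = 8.
R2 does not apply.
R3 applies: 8 + 1 = 9.
R4 applies (level before this adjustment is 9 ≥ 9, so +6): 9 + 6 = 15.
R5 applies: 15 + 4 = 19.
R6 applies (level before this adjustment is 19 ≥ 6, so +4): 19 + 4 = 23.
Level 23 exceeds the maximum of 16; capped at 16.
Final offense level: 16.
Criminal history: 0 prior points → Category 1 (0-2).
Level 16 falls in the 11-16 band.
Grid: Level 11-16 × Category 1 = 20-33 months.

20-33 months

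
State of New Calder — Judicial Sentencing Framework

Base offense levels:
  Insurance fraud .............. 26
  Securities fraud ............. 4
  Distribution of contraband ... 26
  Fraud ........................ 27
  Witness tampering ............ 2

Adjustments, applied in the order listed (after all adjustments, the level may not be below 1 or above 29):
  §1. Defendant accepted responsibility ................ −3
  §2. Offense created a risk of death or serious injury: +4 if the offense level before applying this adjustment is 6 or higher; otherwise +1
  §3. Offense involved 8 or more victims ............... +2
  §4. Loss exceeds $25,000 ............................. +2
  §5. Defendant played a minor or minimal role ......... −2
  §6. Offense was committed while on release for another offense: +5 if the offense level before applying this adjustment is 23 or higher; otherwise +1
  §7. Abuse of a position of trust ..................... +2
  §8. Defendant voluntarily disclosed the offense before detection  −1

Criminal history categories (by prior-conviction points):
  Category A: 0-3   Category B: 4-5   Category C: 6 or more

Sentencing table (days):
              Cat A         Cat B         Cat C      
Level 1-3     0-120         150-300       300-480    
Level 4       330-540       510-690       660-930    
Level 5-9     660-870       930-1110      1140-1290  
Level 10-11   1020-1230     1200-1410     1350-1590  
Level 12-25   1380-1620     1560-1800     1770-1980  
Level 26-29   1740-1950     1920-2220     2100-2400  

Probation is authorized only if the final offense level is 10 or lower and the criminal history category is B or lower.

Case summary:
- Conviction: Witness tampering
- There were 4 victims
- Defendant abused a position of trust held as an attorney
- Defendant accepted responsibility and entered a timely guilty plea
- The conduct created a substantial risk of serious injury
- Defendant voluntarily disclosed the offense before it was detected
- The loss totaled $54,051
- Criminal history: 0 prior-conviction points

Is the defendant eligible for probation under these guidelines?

Yes

Base offense level for witness tampering: 2.
§1 applies: 2 − 3 = -1.
§2 applies (level before this adjustment is -1 < 6, so +1): -1 + 1 = 0.
§4 applies: 0 + 2 = 2.
§6 does not apply.
§7 applies: 2 + 2 = 4.
§8 applies: 4 − 1 = 3.
Final offense level: 3.
Criminal history: 0 prior points → Category A (0-3).
Level 3 falls in the 1-3 band.
Grid: Level 1-3 × Category A = 0-120 days.
Probation check: level 3 ≤ 10 and category A ≤ B → eligible.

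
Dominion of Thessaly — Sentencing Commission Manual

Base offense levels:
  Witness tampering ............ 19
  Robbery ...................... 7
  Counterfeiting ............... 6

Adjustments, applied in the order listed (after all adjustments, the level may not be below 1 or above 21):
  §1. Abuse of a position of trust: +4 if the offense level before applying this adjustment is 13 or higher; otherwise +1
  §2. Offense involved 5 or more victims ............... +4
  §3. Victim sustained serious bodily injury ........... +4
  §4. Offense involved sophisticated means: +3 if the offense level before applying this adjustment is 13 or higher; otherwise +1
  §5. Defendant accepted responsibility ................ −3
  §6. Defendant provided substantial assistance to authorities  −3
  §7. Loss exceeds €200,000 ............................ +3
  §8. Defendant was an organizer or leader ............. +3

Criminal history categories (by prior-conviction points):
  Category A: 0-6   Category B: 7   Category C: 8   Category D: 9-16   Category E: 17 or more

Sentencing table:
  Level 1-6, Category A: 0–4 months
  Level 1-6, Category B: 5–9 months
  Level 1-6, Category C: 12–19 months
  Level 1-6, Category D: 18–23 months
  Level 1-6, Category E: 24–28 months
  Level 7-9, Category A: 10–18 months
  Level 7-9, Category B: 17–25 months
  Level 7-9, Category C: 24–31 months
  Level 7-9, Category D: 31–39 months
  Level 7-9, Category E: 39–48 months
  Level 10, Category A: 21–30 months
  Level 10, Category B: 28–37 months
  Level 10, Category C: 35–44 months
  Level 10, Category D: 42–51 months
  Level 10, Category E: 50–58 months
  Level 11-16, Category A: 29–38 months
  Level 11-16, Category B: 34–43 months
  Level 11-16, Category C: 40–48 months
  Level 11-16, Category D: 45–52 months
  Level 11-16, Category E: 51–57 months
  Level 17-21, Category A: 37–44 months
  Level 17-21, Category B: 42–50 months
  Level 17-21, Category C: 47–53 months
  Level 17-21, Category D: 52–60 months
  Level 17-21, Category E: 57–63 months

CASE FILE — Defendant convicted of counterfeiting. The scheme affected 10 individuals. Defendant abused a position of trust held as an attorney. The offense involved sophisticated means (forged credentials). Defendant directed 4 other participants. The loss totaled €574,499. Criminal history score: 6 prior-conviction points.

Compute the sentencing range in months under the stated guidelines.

Base offense level for counterfeiting: 6.
§1 applies (level before this adjustment is 6 < 13, so +1): 6 + 1 = 7.
§2 applies: 7 + 4 = 11.
§4 applies (level before this adjustment is 11 < 13, so +1): 11 + 1 = 12.
§5 does not apply.
§7 applies: 12 + 3 = 15.
§8 applies: 15 + 3 = 18.
Final offense level: 18.
Criminal history: 6 prior points → Category A (0-6).
Level 18 falls in the 17-21 band.
Grid: Level 17-21 × Category A = 37-44 months.

37-44 months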